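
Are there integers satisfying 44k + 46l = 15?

Step 1: Compute gcd(44, 46).
gcd(44, 46) = 2

Step 2: Check divisibility.
Does 2 divide 15? 15 = 2 x 7 + 1, so no.

By the theorem on linear Diophantine equations, 44k + 46l = 15 has integer solutions if and only if gcd(44, 46) divides 15. Since 2 does not divide 15, no solutions exist.

No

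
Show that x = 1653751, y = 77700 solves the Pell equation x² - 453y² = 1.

Compute x² = 1653751² = 2734892370001
Compute 453y² = 453·77700² = 453·6037290000 = 2734892370000
x² - 453y² = 2734892370001 - 2734892370000 = 1
Since this equals 1, (1653751, 77700) is a solution.

Yes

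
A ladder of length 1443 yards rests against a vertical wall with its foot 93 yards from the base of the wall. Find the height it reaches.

The ladder, wall, and ground form a right triangle with hypotenuse 1443 and one leg 93.
By the Pythagorean theorem: h² = 1443² - 93² = 2082249 - 8649 = 2073600
h = √2073600 = 1440 yards

1440 yards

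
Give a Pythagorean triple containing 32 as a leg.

We need the other leg and hypotenuse such that 32² + x² = c².
Take x = 255, c = 257: 32² + 255² = 1024 + 65025 = 66049 = 257² ✓
Triple: (255, 32, 257)

(255, 32, 257)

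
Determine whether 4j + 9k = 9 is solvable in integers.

Step 1: Compute gcd(4, 9).
gcd(4, 9) = 1

Step 2: Check divisibility.
Does 1 divide 9? 9 = 1 x 9, so yes.

By the theorem on linear Diophantine equations, 4j + 9k = 9 has integer solutions if and only if gcd(4, 9) divides 9. Since 1 | 9, solutions exist.

Yes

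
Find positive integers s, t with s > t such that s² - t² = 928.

Factor: s² - t² = (s+t)(s-t) = 928.
We need two factors of 928 with the same parity.
Use s+t = 464 and s-t = 2 (product 464·2 = 928).
Adding: 2s = 466, so s = 233.
Subtracting: 2t = 462, so t = 231.
Check: 233² - 231² = 54289 - 53361 = 928 ✓

s = 233, t = 231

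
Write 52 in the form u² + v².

We need to find integers u, v > 0 such that u² + v² = 52.
Trying u = 4: v² = 52 - 4² = 52 - 16 = 36
v = 6
Check: 4² + 6² = 16 + 36 = 52 ✓

52 = 4² + 6²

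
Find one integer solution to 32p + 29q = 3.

Step 1: Check solvability.
gcd(32, 29) = 1
Since 1 divides 3, solutions exist.

Step 2: Apply extended Euclidean algorithm to find gcd.
We find integers such that 32*x0 + 29*y0 = 1

Step 3: Scale the particular solution.
Multiply by 3/1 = 3:
p = 30, q = -33

Step 4: Verify.
32*(30) + 29*(-33) = 3 = 3 ✓

p = 30, q = -33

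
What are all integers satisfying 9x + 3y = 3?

Step 1: Compute gcd(9, 3) = 3.
Since 3 divides 3, solutions exist.

Step 2: Find a particular solution using extended Euclidean algorithm.
We get x₀ = 0, y₀ = 1.
Check: 9*0 + 3*1 = 3 = 3 ✓

Step 3: Write the general solution.
x = 0 + (3/3)t = 0 + 1t
y = 1 - (9/3)t = 1 - 3t
for any integer t.

x = 0 + 1t, y = 1 - 3t for integer t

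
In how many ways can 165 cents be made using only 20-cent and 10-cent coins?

We need non-negative integers (x, y) with 20x + 10y = 165.
For each x from 0 to 8, check if (165 - 20x) is a non-negative multiple of 10.
Solutions (x, y): none
Count: 0

0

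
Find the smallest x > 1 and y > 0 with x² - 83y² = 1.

We seek the smallest positive integers (x, y) with x² - 83y² = 1, i.e., x² = 83y² + 1.
Try successive y values:
y = 1: x² = 83·1² + 1 = 84, not a perfect square
y = 2: x² = 83·2² + 1 = 333, not a perfect square
y = 3: x² = 83·3² + 1 = 748, not a perfect square
... continuing the search (or via continued fractions) ...
y = 9: x² = 83·9² + 1 = 6724, x = 82 ✓

Verify: 82² - 83·9² = 6724 - 6723 = 1 ✓

x = 82, y = 9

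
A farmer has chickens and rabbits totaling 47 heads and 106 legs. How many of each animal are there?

Let c = chickens, r = rabbits.
Heads: c + r = 47
Legs: 2c + 4r = 106
From the first equation, c = 47 - r. Substitute:
2(47 - r) + 4r = 106
94 + 2r = 106
r = (106 - 94)/2 = 6
c = 47 - 6 = 41

Chickens: 41, Rabbits: 6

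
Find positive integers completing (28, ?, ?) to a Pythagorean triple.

We need the other leg and hypotenuse such that 28² + x² = c².
Take x = 195, c = 197: 28² + 195² = 784 + 38025 = 38809 = 197² ✓
Triple: (195, 28, 197)

(195, 28, 197)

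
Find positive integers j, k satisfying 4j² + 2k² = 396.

Try small values of j and check whether (396 - 4j²)/2 is a perfect square.
j = 7: 4·7² = 196, so 2k² = 396 - 196 = 200, giving k² = 100, k = 10.
Check: 4·7² + 2·10² = 196 + 200 = 396 ✓

j = 7, k = 10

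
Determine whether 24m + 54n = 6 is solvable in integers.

Step 1: Compute gcd(24, 54).
gcd(24, 54) = 6

Step 2: Check divisibility.
Does 6 divide 6? 6 = 6 x 1, so yes.

By the theorem on linear Diophantine equations, 24m + 54n = 6 has integer solutions if and only if gcd(24, 54) divides 6. Since 6 | 6, solutions exist.

Yes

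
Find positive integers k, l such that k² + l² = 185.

Search for k with 185 - k² a perfect square.
k = 4: 185 - 4² = 185 - 16 = 169 = 13² ✓
So k = 4, l = 13.

k = 4, l = 13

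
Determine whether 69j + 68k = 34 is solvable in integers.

Step 1: Compute gcd(69, 68).
gcd(69, 68) = 1

Step 2: Check divisibility.
Does 1 divide 34? 34 = 1 x 34, so yes.

By the theorem on linear Diophantine equations, 69j + 68k = 34 has integer solutions if and only if gcd(69, 68) divides 34. Since 1 | 34, solutions exist.

Yes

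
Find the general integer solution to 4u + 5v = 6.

Step 1: Compute gcd(4, 5) = 1.
Since 1 divides 6, solutions exist.

Step 2: Find a particular solution using extended Euclidean algorithm.
We get u₀ = -6, v₀ = 6.
Check: 4*-6 + 5*6 = 6 = 6 ✓

Step 3: Write the general solution.
u = -6 + (5/1)t = -6 + 5t
v = 6 - (4/1)t = 6 - 4t
for any integer t.

u = -6 + 5t, v = 6 - 4t for integer t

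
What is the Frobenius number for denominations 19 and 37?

For two coprime denominations a and b, the Frobenius number (largest value not representable as a non-negative combination) is ab - a - b.
Here gcd(19, 37) = 1, so they are coprime.
F(19, 37) = 19·37 - 19 - 37 = 703 - 56 = 647

647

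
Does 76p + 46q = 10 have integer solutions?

Step 1: Compute gcd(76, 46).
gcd(76, 46) = 2

Step 2: Check divisibility.
Does 2 divide 10? 10 = 2 x 5, so yes.

By the theorem on linear Diophantine equations, 76p + 46q = 10 has integer solutions if and only if gcd(76, 46) divides 10. Since 2 | 10, solutions exist.

Yes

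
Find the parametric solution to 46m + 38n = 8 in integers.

Step 1: Compute gcd(46, 38) = 2.
Since 2 divides 8, solutions exist.

Step 2: Find a particular solution using extended Euclidean algorithm.
We get m₀ = 20, n₀ = -24.
Check: 46*20 + 38*-24 = 8 = 8 ✓

Step 3: Write the general solution.
m = 20 + (38/2)t = 20 + 19t
n = -24 - (46/2)t = -24 - 23t
for any integer t.

m = 20 + 19t, n = -24 - 23t for integer t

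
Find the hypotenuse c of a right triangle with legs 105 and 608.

c² = a² + b² = 105² + 608² = 11025 + 369664 = 380689
c = sqrt(380689) = 617

617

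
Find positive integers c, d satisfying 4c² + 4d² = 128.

Try small values of c and check whether (128 - 4c²)/4 is a perfect square.
c = 4: 4·4² = 64, so 4d² = 128 - 64 = 64, giving d² = 16, d = 4.
Check: 4·4² + 4·4² = 64 + 64 = 128 ✓

c = 4, d = 4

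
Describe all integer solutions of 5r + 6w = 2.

Step 1: Compute gcd(5, 6) = 1.
Since 1 divides 2, solutions exist.

Step 2: Find a particular solution using extended Euclidean algorithm.
We get r₀ = -2, w₀ = 2.
Check: 5*-2 + 6*2 = 2 = 2 ✓

Step 3: Write the general solution.
r = -2 + (6/1)t = -2 + 6t
w = 2 - (5/1)t = 2 - 5t
for any integer t.

r = -2 + 6t, w = 2 - 5t for integer t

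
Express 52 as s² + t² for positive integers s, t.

We need to find integers s, t > 0 such that s² + t² = 52.
Trying s = 4: t² = 52 - 4² = 52 - 16 = 36
t = 6
Check: 4² + 6² = 16 + 36 = 52 ✓

52 = 4² + 6²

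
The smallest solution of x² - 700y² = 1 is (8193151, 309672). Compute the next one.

Solutions to x² - Dy² = 1 are generated by powers of (x₀ + y₀√D).
The next solution satisfies x₁ + y₁√700 = (x₀ + y₀√700)², giving:
x₁ = x₀² + 700y₀² = 8193151² + 700·309672² = 67127723308801 + 67127723308800 = 134255446617601
y₁ = 2x₀y₀ = 2·8193151·309672 = 5074378912944

Verify: 134255446617601² - 700·5074378912944² = 18024524946491511791522995201 - 18024524946491511791522995200 = 1 ✓

x = 134255446617601, y = 5074378912944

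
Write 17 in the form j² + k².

We need to find integers j, k > 0 such that j² + k² = 17.
Trying j = 1: k² = 17 - 1² = 17 - 1 = 16
k = 4
Check: 1² + 4² = 1 + 16 = 17 ✓

17 = 1² + 4²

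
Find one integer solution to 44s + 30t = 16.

Step 1: Check solvability.
gcd(44, 30) = 2
Since 2 divides 16, solutions exist.

Step 2: Apply extended Euclidean algorithm to find gcd.
We find integers such that 44*x0 + 30*y0 = 2

Step 3: Scale the particular solution.
Multiply by 16/2 = 8:
s = -16, t = 24

Step 4: Verify.
44*(-16) + 30*(24) = 16 = 16 ✓

s = -16, t = 24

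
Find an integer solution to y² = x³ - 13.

Try small integer x values and check whether x³ - 13 is a perfect square.
x = 17: x³ - 13 = 17³ - 13 = 4913 - 13 = 4900
Is 4900 a perfect square? 70² = 4900 ✓
So (x, y) = (17, -70) is a solution.

x = 17, y = -70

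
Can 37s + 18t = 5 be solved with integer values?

Step 1: Compute gcd(37, 18).
gcd(37, 18) = 1

Step 2: Check divisibility.
Does 1 divide 5? 5 = 1 x 5, so yes.

By the theorem on linear Diophantine equations, 37s + 18t = 5 has integer solutions if and only if gcd(37, 18) divides 5. Since 1 | 5, solutions exist.

Yes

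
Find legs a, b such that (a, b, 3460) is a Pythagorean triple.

We need a² + b² = 3460² = 11971600.
Trying: 2812² + 2016² = 7907344 + 4064256 = 11971600 ✓

(2812, 2016, 3460)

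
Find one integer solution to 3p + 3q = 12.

Step 1: Check solvability.
gcd(3, 3) = 3
Since 3 divides 12, solutions exist.

Step 2: Apply extended Euclidean algorithm to find gcd.
We find integers such that 3*x0 + 3*y0 = 3

Step 3: Scale the particular solution.
Multiply by 12/3 = 4:
p = 0, q = 4

Step 4: Verify.
3*(0) + 3*(4) = 12 = 12 ✓

p = 0, q = 4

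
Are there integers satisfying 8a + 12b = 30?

Step 1: Compute gcd(8, 12).
gcd(8, 12) = 4

Step 2: Check divisibility.
Does 4 divide 30? 30 = 4 x 7 + 2, so no.

By the theorem on linear Diophantine equations, 8a + 12b = 30 has integer solutions if and only if gcd(8, 12) divides 30. Since 4 does not divide 30, no solutions exist.

No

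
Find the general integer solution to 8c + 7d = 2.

Step 1: Compute gcd(8, 7) = 1.
Since 1 divides 2, solutions exist.

Step 2: Find a particular solution using extended Euclidean algorithm.
We get c₀ = 2, d₀ = -2.
Check: 8*2 + 7*-2 = 2 = 2 ✓

Step 3: Write the general solution.
c = 2 + (7/1)t = 2 + 7t
d = -2 - (8/1)t = -2 - 8t
for any integer t.

c = 2 + 7t, d = -2 - 8t for integer t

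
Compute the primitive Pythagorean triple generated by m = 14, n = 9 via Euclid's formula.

a = m² - n² = 14² - 9² = 196 - 81 = 115
b = 2mn = 2·14·9 = 252
c = m² + n² = 196 + 81 = 277
Verify: 115² + 252² = 13225 + 63504 = 76729 = 277² ✓

(115, 252, 277)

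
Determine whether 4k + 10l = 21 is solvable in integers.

Step 1: Compute gcd(4, 10).
gcd(4, 10) = 2

Step 2: Check divisibility.
Does 2 divide 21? 21 = 2 x 10 + 1, so no.

By the theorem on linear Diophantine equations, 4k + 10l = 21 has integer solutions if and only if gcd(4, 10) divides 21. Since 2 does not divide 21, no solutions exist.

No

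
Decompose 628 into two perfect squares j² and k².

We need to find integers j, k > 0 such that j² + k² = 628.
Trying j = 12: k² = 628 - 12² = 628 - 144 = 484
k = 22
Check: 12² + 22² = 144 + 484 = 628 ✓

628 = 12² + 22²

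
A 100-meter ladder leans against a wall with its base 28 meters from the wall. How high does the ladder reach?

The ladder, wall, and ground form a right triangle with hypotenuse 100 and one leg 28.
By the Pythagorean theorem: h² = 100² - 28² = 10000 - 784 = 9216
h = √9216 = 96 meters

96 meters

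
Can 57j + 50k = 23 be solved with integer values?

Step 1: Compute gcd(57, 50).
gcd(57, 50) = 1

Step 2: Check divisibility.
Does 1 divide 23? 23 = 1 x 23, so yes.

By the theorem on linear Diophantine equations, 57j + 50k = 23 has integer solutions if and only if gcd(57, 50) divides 23. Since 1 | 23, solutions exist.

Yes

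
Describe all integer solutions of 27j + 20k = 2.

Step 1: Compute gcd(27, 20) = 1.
Since 1 divides 2, solutions exist.

Step 2: Find a particular solution using extended Euclidean algorithm.
We get j₀ = 6, k₀ = -8.
Check: 27*6 + 20*-8 = 2 = 2 ✓

Step 3: Write the general solution.
j = 6 + (20/1)t = 6 + 20t
k = -8 - (27/1)t = -8 - 27t
for any integer t.

j = 6 + 20t, k = -8 - 27t for integer t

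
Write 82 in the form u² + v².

We need to find integers u, v > 0 such that u² + v² = 82.
Trying u = 1: v² = 82 - 1² = 82 - 1 = 81
v = 9
Check: 1² + 9² = 1 + 81 = 82 ✓

82 = 1² + 9²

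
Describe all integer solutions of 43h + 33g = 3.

Step 1: Compute gcd(43, 33) = 1.
Since 1 divides 3, solutions exist.

Step 2: Find a particular solution using extended Euclidean algorithm.
We get h₀ = 30, g₀ = -39.
Check: 43*30 + 33*-39 = 3 = 3 ✓

Step 3: Write the general solution.
h = 30 + (33/1)t = 30 + 33t
g = -39 - (43/1)t = -39 - 43t
for any integer t.

h = 30 + 33t, g = -39 - 43t for integer t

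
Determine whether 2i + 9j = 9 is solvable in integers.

Step 1: Compute gcd(2, 9).
gcd(2, 9) = 1

Step 2: Check divisibility.
Does 1 divide 9? 9 = 1 x 9, so yes.

By the theorem on linear Diophantine equations, 2i + 9j = 9 has integer solutions if and only if gcd(2, 9) divides 9. Since 1 | 9, solutions exist.

Yes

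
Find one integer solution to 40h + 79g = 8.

Step 1: Check solvability.
gcd(40, 79) = 1
Since 1 divides 8, solutions exist.

Step 2: Apply extended Euclidean algorithm to find gcd.
We find integers such that 40*x0 + 79*y0 = 1

Step 3: Scale the particular solution.
Multiply by 8/1 = 8:
h = 16, g = -8

Step 4: Verify.
40*(16) + 79*(-8) = 8 = 8 ✓

h = 16, g = -8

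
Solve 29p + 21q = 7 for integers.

Step 1: Check solvability.
gcd(29, 21) = 1
Since 1 divides 7, solutions exist.

Step 2: Apply extended Euclidean algorithm to find gcd.
We find integers such that 29*x0 + 21*y0 = 1

Step 3: Scale the particular solution.
Multiply by 7/1 = 7:
p = 56, q = -77

Step 4: Verify.
29*(56) + 21*(-77) = 7 = 7 ✓

p = 56, q = -77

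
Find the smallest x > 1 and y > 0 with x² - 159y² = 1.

We seek the smallest positive integers (x, y) with x² - 159y² = 1, i.e., x² = 159y² + 1.
Try successive y values:
y = 1: x² = 159·1² + 1 = 160, not a perfect square
y = 2: x² = 159·2² + 1 = 637, not a perfect square
y = 3: x² = 159·3² + 1 = 1432, not a perfect square
... continuing the search (or via continued fractions) ...
y = 105: x² = 159·105² + 1 = 1752976, x = 1324 ✓

Verify: 1324² - 159·105² = 1752976 - 1752975 = 1 ✓

x = 1324, y = 105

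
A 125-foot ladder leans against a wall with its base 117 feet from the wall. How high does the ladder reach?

The ladder, wall, and ground form a right triangle with hypotenuse 125 and one leg 117.
By the Pythagorean theorem: h² = 125² - 117² = 15625 - 13689 = 1936
h = √1936 = 44 feet

44 feet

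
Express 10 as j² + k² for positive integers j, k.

We need to find integers j, k > 0 such that j² + k² = 10.
Trying j = 1: k² = 10 - 1² = 10 - 1 = 9
k = 3
Check: 1² + 3² = 1 + 9 = 10 ✓

10 = 1² + 3²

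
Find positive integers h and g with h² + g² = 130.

We need to find integers h, g > 0 such that h² + g² = 130.
Trying h = 3: g² = 130 - 3² = 130 - 9 = 121
g = 11
Check: 3² + 11² = 9 + 121 = 130 ✓

130 = 3² + 11²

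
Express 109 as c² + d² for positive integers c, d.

We need to find integers c, d > 0 such that c² + d² = 109.
Trying c = 3: d² = 109 - 3² = 109 - 9 = 100
d = 10
Check: 3² + 10² = 9 + 100 = 109 ✓

109 = 3² + 10²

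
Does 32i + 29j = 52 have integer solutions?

Step 1: Compute gcd(32, 29).
gcd(32, 29) = 1

Step 2: Check divisibility.
Does 1 divide 52? 52 = 1 x 52, so yes.

By the theorem on linear Diophantine equations, 32i + 29j = 52 has integer solutions if and only if gcd(32, 29) divides 52. Since 1 | 52, solutions exist.

Yes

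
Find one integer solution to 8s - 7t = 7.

Step 1: Check solvability.
gcd(8, 7) = 1
Since 1 divides 7, solutions exist.

Step 2: Apply extended Euclidean algorithm to find gcd.
We find integers such that 8*x0 + 7*y0 = 1

Step 3: Scale the particular solution.
Multiply by 7/1 = 7:
s = 7, t = 7

Step 4: Verify.
8*(7) - 7*(7) = 7 = 7 ✓

s = 7, t = 7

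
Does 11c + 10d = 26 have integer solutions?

Step 1: Compute gcd(11, 10).
gcd(11, 10) = 1

Step 2: Check divisibility.
Does 1 divide 26? 26 = 1 x 26, so yes.

By the theorem on linear Diophantine equations, 11c + 10d = 26 has integer solutions if and only if gcd(11, 10) divides 26. Since 1 | 26, solutions exist.

Yes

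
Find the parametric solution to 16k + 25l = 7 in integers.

Step 1: Compute gcd(16, 25) = 1.
Since 1 divides 7, solutions exist.

Step 2: Find a particular solution using extended Euclidean algorithm.
We get k₀ = 77, l₀ = -49.
Check: 16*77 + 25*-49 = 7 = 7 ✓

Step 3: Write the general solution.
k = 77 + (25/1)t = 77 + 25t
l = -49 - (16/1)t = -49 - 16t
for any integer t.

k = 77 + 25t, l = -49 - 16t for integer t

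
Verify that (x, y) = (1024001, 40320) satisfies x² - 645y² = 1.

Compute x² = 1024001² = 1048578048001
Compute 645y² = 645·40320² = 645·1625702400 = 1048578048000
x² - 645y² = 1048578048001 - 1048578048000 = 1
Since this equals 1, (1024001, 40320) is a solution.

Yes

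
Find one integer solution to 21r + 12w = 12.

Step 1: Check solvability.
gcd(21, 12) = 3
Since 3 divides 12, solutions exist.

Step 2: Apply extended Euclidean algorithm to find gcd.
We find integers such that 21*x0 + 12*y0 = 3

Step 3: Scale the particular solution.
Multiply by 12/3 = 4:
r = -4, w = 8

Step 4: Verify.
21*(-4) + 12*(8) = 12 = 12 ✓

r = -4, w = 8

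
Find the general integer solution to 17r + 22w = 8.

Step 1: Compute gcd(17, 22) = 1.
Since 1 divides 8, solutions exist.

Step 2: Find a particular solution using extended Euclidean algorithm.
We get r₀ = -72, w₀ = 56.
Check: 17*-72 + 22*56 = 8 = 8 ✓

Step 3: Write the general solution.
r = -72 + (22/1)t = -72 + 22t
w = 56 - (17/1)t = 56 - 17t
for any integer t.

r = -72 + 22t, w = 56 - 17t for integer t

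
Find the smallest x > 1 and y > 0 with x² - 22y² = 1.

We seek the smallest positive integers (x, y) with x² - 22y² = 1, i.e., x² = 22y² + 1.
Try successive y values:
y = 1: x² = 22·1² + 1 = 23, not a perfect square
y = 2: x² = 22·2² + 1 = 89, not a perfect square
y = 3: x² = 22·3² + 1 = 199, not a perfect square
... continuing the search (or via continued fractions) ...
y = 42: x² = 22·42² + 1 = 38809, x = 197 ✓

Verify: 197² - 22·42² = 38809 - 38808 = 1 ✓

x = 197, y = 42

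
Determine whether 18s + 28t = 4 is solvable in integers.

Step 1: Compute gcd(18, 28).
gcd(18, 28) = 2

Step 2: Check divisibility.
Does 2 divide 4? 4 = 2 x 2, so yes.

By the theorem on linear Diophantine equations, 18s + 28t = 4 has integer solutions if and only if gcd(18, 28) divides 4. Since 2 | 4, solutions exist.

Yes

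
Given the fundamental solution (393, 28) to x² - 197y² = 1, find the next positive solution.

Solutions to x² - Dy² = 1 are generated by powers of (x₀ + y₀√D).
The next solution satisfies x₁ + y₁√197 = (x₀ + y₀√197)², giving:
x₁ = x₀² + 197y₀² = 393² + 197·28² = 154449 + 154448 = 308897
y₁ = 2x₀y₀ = 2·393·28 = 22008

Verify: 308897² - 197·22008² = 95417356609 - 95417356608 = 1 ✓

x = 308897, y = 22008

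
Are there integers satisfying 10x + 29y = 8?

Step 1: Compute gcd(10, 29).
gcd(10, 29) = 1

Step 2: Check divisibility.
Does 1 divide 8? 8 = 1 x 8, so yes.

By the theorem on linear Diophantine equations, 10x + 29y = 8 has integer solutions if and only if gcd(10, 29) divides 8. Since 1 | 8, solutions exist.

Yes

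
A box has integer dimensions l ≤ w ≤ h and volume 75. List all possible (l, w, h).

Iterate l from 1 to ⌊75^(1/3)⌋. For each l dividing 75, iterate w ≥ l with w dividing 75/l, and set h = 75/(l·w).
Triples found (4): (1×1×75), (1×3×25), (1×5×15), (3×5×5)

(1×1×75), (1×3×25), (1×5×15), (3×5×5)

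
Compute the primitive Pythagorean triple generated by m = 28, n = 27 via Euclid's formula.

a = m² - n² = 28² - 27² = 784 - 729 = 55
b = 2mn = 2·28·27 = 1512
c = m² + n² = 784 + 729 = 1513
Verify: 55² + 1512² = 3025 + 2286144 = 2289169 = 1513² ✓

(55, 1512, 1513)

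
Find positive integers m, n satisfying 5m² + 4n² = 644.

Try small values of m and check whether (644 - 5m²)/4 is a perfect square.
m = 8: 5·8² = 320, so 4n² = 644 - 320 = 324, giving n² = 81, n = 9.
Check: 5·8² + 4·9² = 320 + 324 = 644 ✓

m = 8, n = 9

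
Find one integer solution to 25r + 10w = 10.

Step 1: Check solvability.
gcd(25, 10) = 5
Since 5 divides 10, solutions exist.

Step 2: Apply extended Euclidean algorithm to find gcd.
We find integers such that 25*x0 + 10*y0 = 5

Step 3: Scale the particular solution.
Multiply by 10/5 = 2:
r = 2, w = -4

Step 4: Verify.
25*(2) + 10*(-4) = 10 = 10 ✓

r = 2, w = -4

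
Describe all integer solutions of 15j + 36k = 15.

Step 1: Compute gcd(15, 36) = 3.
Since 3 divides 15, solutions exist.

Step 2: Find a particular solution using extended Euclidean algorithm.
We get j₀ = 25, k₀ = -10.
Check: 15*25 + 36*-10 = 15 = 15 ✓

Step 3: Write the general solution.
j = 25 + (36/3)t = 25 + 12t
k = -10 - (15/3)t = -10 - 5t
for any integer t.

j = 25 + 12t, k = -10 - 5t for integer t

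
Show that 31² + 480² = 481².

Compute a² + b² = 31² + 480² = 961 + 230400 = 231361
Compute c² = 481² = 231361
Since 231361 = 231361, confirmed.

Yes, it is a Pythagorean triple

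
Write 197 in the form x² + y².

We need to find integers x, y > 0 such that x² + y² = 197.
Trying x = 1: y² = 197 - 1² = 197 - 1 = 196
y = 14
Check: 1² + 14² = 1 + 196 = 197 ✓

197 = 1² + 14²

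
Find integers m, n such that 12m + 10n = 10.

Step 1: Check solvability.
gcd(12, 10) = 2
Since 2 divides 10, solutions exist.

Step 2: Apply extended Euclidean algorithm to find gcd.
We find integers such that 12*x0 + 10*y0 = 2

Step 3: Scale the particular solution.
Multiply by 10/2 = 5:
m = 5, n = -5

Step 4: Verify.
12*(5) + 10*(-5) = 10 = 10 ✓

m = 5, n = -5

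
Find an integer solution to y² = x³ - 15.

Try small integer x values and check whether x³ - 15 is a perfect square.
x = 4: x³ - 15 = 4³ - 15 = 64 - 15 = 49
Is 49 a perfect square? 7² = 49 ✓
So (x, y) = (4, -7) is a solution.

x = 4, y = -7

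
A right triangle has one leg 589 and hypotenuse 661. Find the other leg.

b² = c² - a² = 436921 - 346921 = 90000
b = 300

300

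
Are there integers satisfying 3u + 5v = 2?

Step 1: Compute gcd(3, 5).
gcd(3, 5) = 1

Step 2: Check divisibility.
Does 1 divide 2? 2 = 1 x 2, so yes.

By the theorem on linear Diophantine equations, 3u + 5v = 2 has integer solutions if and only if gcd(3, 5) divides 2. Since 1 | 2, solutions exist.

Yes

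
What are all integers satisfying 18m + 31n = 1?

Step 1: Compute gcd(18, 31) = 1.
Since 1 divides 1, solutions exist.

Step 2: Find a particular solution using extended Euclidean algorithm.
We get m₀ = -12, n₀ = 7.
Check: 18*-12 + 31*7 = 1 = 1 ✓

Step 3: Write the general solution.
m = -12 + (31/1)t = -12 + 31t
n = 7 - (18/1)t = 7 - 18t
for any integer t.

m = -12 + 31t, n = 7 - 18t for integer t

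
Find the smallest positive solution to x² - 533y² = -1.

We need x² = 533y² - 1. Try successive y:
y = 1: x² = 533·1² - 1 = 532, not a perfect square
y = 2: x² = 533·2² - 1 = 2131, not a perfect square
y = 3: x² = 533·3² - 1 = 4796, not a perfect square
...
y = 265: x² = 533·265² - 1 = 37429924 = 6118² ✓
Check: 6118² - 533·265² = 37429924 - 37429925 = -1 ✓

x = 6118, y = 265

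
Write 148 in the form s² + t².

We need to find integers s, t > 0 such that s² + t² = 148.
Trying s = 2: t² = 148 - 2² = 148 - 4 = 144
t = 12
Check: 2² + 12² = 4 + 144 = 148 ✓

148 = 2² + 12²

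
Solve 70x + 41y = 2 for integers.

Step 1: Check solvability.
gcd(70, 41) = 1
Since 1 divides 2, solutions exist.

Step 2: Apply extended Euclidean algorithm to find gcd.
We find integers such that 70*x0 + 41*y0 = 1

Step 3: Scale the particular solution.
Multiply by 2/1 = 2:
x = 34, y = -58

Step 4: Verify.
70*(34) + 41*(-58) = 2 = 2 ✓

x = 34, y = -58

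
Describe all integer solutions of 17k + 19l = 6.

Step 1: Compute gcd(17, 19) = 1.
Since 1 divides 6, solutions exist.

Step 2: Find a particular solution using extended Euclidean algorithm.
We get k₀ = 54, l₀ = -48.
Check: 17*54 + 19*-48 = 6 = 6 ✓

Step 3: Write the general solution.
k = 54 + (19/1)t = 54 + 19t
l = -48 - (17/1)t = -48 - 17t
for any integer t.

k = 54 + 19t, l = -48 - 17t for integer t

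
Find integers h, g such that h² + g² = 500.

We need to find integers h, g > 0 such that h² + g² = 500.
Trying h = 4: g² = 500 - 4² = 500 - 16 = 484
g = 22
Check: 4² + 22² = 16 + 484 = 500 ✓

500 = 4² + 22²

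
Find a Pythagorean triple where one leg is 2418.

We need the other leg and hypotenuse such that 2418² + x² = c².
Take x = 2376, c = 3390: 2418² + 2376² = 5846724 + 5645376 = 11492100 = 3390² ✓
Triple: (2418, 2376, 3390)

(2418, 2376, 3390)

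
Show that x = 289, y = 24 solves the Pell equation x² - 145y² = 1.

Compute x² = 289² = 83521
Compute 145y² = 145·24² = 145·576 = 83520
x² - 145y² = 83521 - 83520 = 1
Since this equals 1, (289, 24) is a solution.

Yes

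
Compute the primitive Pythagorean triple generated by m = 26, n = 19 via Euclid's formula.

a = m² - n² = 26² - 19² = 676 - 361 = 315
b = 2mn = 2·26·19 = 988
c = m² + n² = 676 + 361 = 1037
Verify: 315² + 988² = 99225 + 976144 = 1075369 = 1037² ✓

(315, 988, 1037)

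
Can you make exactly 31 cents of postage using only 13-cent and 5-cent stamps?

We need non-negative x, y with 13x + 5y = 31.
gcd(13, 5) = 1 divides 31, so integer solutions exist.
Search for a non-negative one: x = 2 gives 5y = 31 - 26 = 5, so y = 1.
Check: 13·2 + 5·1 = 31 ✓

Yes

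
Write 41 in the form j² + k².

We need to find integers j, k > 0 such that j² + k² = 41.
Trying j = 4: k² = 41 - 4² = 41 - 16 = 25
k = 5
Check: 4² + 5² = 16 + 25 = 41 ✓

41 = 4² + 5²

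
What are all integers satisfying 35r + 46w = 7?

Step 1: Compute gcd(35, 46) = 1.
Since 1 divides 7, solutions exist.

Step 2: Find a particular solution using extended Euclidean algorithm.
We get r₀ = -147, w₀ = 112.
Check: 35*-147 + 46*112 = 7 = 7 ✓

Step 3: Write the general solution.
r = -147 + (46/1)t = -147 + 46t
w = 112 - (35/1)t = 112 - 35t
for any integer t.

r = -147 + 46t, w = 112 - 35t for integer t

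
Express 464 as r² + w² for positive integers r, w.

We need to find integers r, w > 0 such that r² + w² = 464.
Trying r = 8: w² = 464 - 8² = 464 - 64 = 400
w = 20
Check: 8² + 20² = 64 + 400 = 464 ✓

464 = 8² + 20²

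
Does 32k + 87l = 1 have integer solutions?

Step 1: Compute gcd(32, 87).
gcd(32, 87) = 1

Step 2: Check divisibility.
Does 1 divide 1? 1 = 1 x 1, so yes.

By the theorem on linear Diophantine equations, 32k + 87l = 1 has integer solutions if and only if gcd(32, 87) divides 1. Since 1 | 1, solutions exist.

Yes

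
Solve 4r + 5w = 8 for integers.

Step 1: Check solvability.
gcd(4, 5) = 1
Since 1 divides 8, solutions exist.

Step 2: Apply extended Euclidean algorithm to find gcd.
We find integers such that 4*x0 + 5*y0 = 1

Step 3: Scale the particular solution.
Multiply by 8/1 = 8:
r = -8, w = 8

Step 4: Verify.
4*(-8) + 5*(8) = 8 = 8 ✓

r = -8, w = 8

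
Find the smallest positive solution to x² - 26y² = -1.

We need x² = 26y² - 1. Try successive y:
y = 1: x² = 26·1² - 1 = 25 = 5² ✓
Check: 5² - 26·1² = 25 - 26 = -1 ✓

x = 5, y = 1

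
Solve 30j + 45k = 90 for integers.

Step 1: Check solvability.
gcd(30, 45) = 15
Since 15 divides 90, solutions exist.

Step 2: Apply extended Euclidean algorithm to find gcd.
We find integers such that 30*x0 + 45*y0 = 15

Step 3: Scale the particular solution.
Multiply by 90/15 = 6:
j = -6, k = 6

Step 4: Verify.
30*(-6) + 45*(6) = 90 = 90 ✓

j = -6, k = 6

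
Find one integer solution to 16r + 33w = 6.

Step 1: Check solvability.
gcd(16, 33) = 1
Since 1 divides 6, solutions exist.

Step 2: Apply extended Euclidean algorithm to find gcd.
We find integers such that 16*x0 + 33*y0 = 1

Step 3: Scale the particular solution.
Multiply by 6/1 = 6:
r = -12, w = 6

Step 4: Verify.
16*(-12) + 33*(6) = 6 = 6 ✓

r = -12, w = 6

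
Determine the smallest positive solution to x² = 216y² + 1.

We seek the smallest positive integers (x, y) with x² - 216y² = 1, i.e., x² = 216y² + 1.
Try successive y values:
y = 1: x² = 216·1² + 1 = 217, not a perfect square
y = 2: x² = 216·2² + 1 = 865, not a perfect square
y = 3: x² = 216·3² + 1 = 1945, not a perfect square
... continuing the search (or via continued fractions) ...
y = 33: x² = 216·33² + 1 = 235225, x = 485 ✓

Verify: 485² - 216·33² = 235225 - 235224 = 1 ✓

x = 485, y = 33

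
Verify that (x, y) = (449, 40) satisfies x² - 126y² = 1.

Compute x² = 449² = 201601
Compute 126y² = 126·40² = 126·1600 = 201600
x² - 126y² = 201601 - 201600 = 1
Since this equals 1, (449, 40) is a solution.

Yes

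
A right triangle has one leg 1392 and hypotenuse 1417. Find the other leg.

a² = c² - b² = 2007889 - 1937664 = 70225
a = 265

265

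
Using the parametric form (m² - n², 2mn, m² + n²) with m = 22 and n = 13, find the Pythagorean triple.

a = m² - n² = 484 - 169 = 315
b = 2mn = 2·22·13 = 572
c = m² + n² = 484 + 169 = 653
Verify: 315² + 572² = 99225 + 327184 = 426409 = 653² ✓

(315, 572, 653)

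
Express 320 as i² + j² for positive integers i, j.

We need to find integers i, j > 0 such that i² + j² = 320.
Trying i = 8: j² = 320 - 8² = 320 - 64 = 256
j = 16
Check: 8² + 16² = 64 + 256 = 320 ✓

320 = 8² + 16²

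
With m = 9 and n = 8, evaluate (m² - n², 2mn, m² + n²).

a = m² - n² = 81 - 64 = 17
b = 2mn = 2·9·8 = 144
c = m² + n² = 81 + 64 = 145
Verify: 17² + 144² = 289 + 20736 = 21025 = 145² ✓

(17, 144, 145)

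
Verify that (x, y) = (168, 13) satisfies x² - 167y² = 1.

Compute x² = 168² = 28224
Compute 167y² = 167·13² = 167·169 = 28223
x² - 167y² = 28224 - 28223 = 1
Since this equals 1, (168, 13) is a solution.

Yes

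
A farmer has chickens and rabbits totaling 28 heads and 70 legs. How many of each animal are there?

Let c = chickens, r = rabbits.
Heads: c + r = 28
Legs: 2c + 4r = 70
From the first equation, c = 28 - r. Substitute:
2(28 - r) + 4r = 70
56 + 2r = 70
r = (70 - 56)/2 = 7
c = 28 - 7 = 21

Chickens: 21, Rabbits: 7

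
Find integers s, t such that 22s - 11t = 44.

Step 1: Check solvability.
gcd(22, 11) = 11
Since 11 divides 44, solutions exist.

Step 2: Apply extended Euclidean algorithm to find gcd.
We find integers such that 22*x0 + 11*y0 = 11

Step 3: Scale the particular solution.
Multiply by 44/11 = 4:
s = 0, t = -4

Step 4: Verify.
22*(0) - 11*(-4) = 44 = 44 ✓

s = 0, t = -4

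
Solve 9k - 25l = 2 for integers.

Step 1: Check solvability.
gcd(9, 25) = 1
Since 1 divides 2, solutions exist.

Step 2: Apply extended Euclidean algorithm to find gcd.
We find integers such that 9*x0 + 25*y0 = 1

Step 3: Scale the particular solution.
Multiply by 2/1 = 2:
k = -22, l = -8

Step 4: Verify.
9*(-22) - 25*(-8) = 2 = 2 ✓

k = -22, l = -8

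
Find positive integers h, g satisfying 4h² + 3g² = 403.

Try small values of h and check whether (403 - 4h²)/3 is a perfect square.
h = 8: 4·8² = 256, so 3g² = 403 - 256 = 147, giving g² = 49, g = 7.
Check: 4·8² + 3·7² = 256 + 147 = 403 ✓

h = 8, g = 7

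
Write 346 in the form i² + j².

We need to find integers i, j > 0 such that i² + j² = 346.
Trying i = 11: j² = 346 - 11² = 346 - 121 = 225
j = 15
Check: 11² + 15² = 121 + 225 = 346 ✓

346 = 11² + 15²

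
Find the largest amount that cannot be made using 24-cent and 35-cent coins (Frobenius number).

For two coprime denominations a and b, the Frobenius number (largest value not representable as a non-negative combination) is ab - a - b.
Here gcd(24, 35) = 1, so they are coprime.
F(24, 35) = 24·35 - 24 - 35 = 840 - 59 = 781

781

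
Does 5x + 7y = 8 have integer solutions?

Step 1: Compute gcd(5, 7).
gcd(5, 7) = 1

Step 2: Check divisibility.
Does 1 divide 8? 8 = 1 x 8, so yes.

By the theorem on linear Diophantine equations, 5x + 7y = 8 has integer solutions if and only if gcd(5, 7) divides 8. Since 1 | 8, solutions exist.

Yes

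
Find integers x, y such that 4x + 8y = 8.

Step 1: Check solvability.
gcd(4, 8) = 4
Since 4 divides 8, solutions exist.

Step 2: Apply extended Euclidean algorithm to find gcd.
We find integers such that 4*x0 + 8*y0 = 4

Step 3: Scale the particular solution.
Multiply by 8/4 = 2:
x = 2, y = 0

Step 4: Verify.
4*(2) + 8*(0) = 8 = 8 ✓

x = 2, y = 0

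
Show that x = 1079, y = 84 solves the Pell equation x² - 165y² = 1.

Compute x² = 1079² = 1164241
Compute 165y² = 165·84² = 165·7056 = 1164240
x² - 165y² = 1164241 - 1164240 = 1
Since this equals 1, (1079, 84) is a solution.

Yes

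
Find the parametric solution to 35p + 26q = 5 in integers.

Step 1: Compute gcd(35, 26) = 1.
Since 1 divides 5, solutions exist.

Step 2: Find a particular solution using extended Euclidean algorithm.
We get p₀ = 15, q₀ = -20.
Check: 35*15 + 26*-20 = 5 = 5 ✓

Step 3: Write the general solution.
p = 15 + (26/1)t = 15 + 26t
q = -20 - (35/1)t = -20 - 35t
for any integer t.

p = 15 + 26t, q = -20 - 35t for integer t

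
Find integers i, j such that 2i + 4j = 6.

Step 1: Check solvability.
gcd(2, 4) = 2
Since 2 divides 6, solutions exist.

Step 2: Apply extended Euclidean algorithm to find gcd.
We find integers such that 2*x0 + 4*y0 = 2

Step 3: Scale the particular solution.
Multiply by 6/2 = 3:
i = 3, j = 0

Step 4: Verify.
2*(3) + 4*(0) = 6 = 6 ✓

i = 3, j = 0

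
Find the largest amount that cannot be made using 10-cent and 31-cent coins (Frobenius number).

For two coprime denominations a and b, the Frobenius number (largest value not representable as a non-negative combination) is ab - a - b.
Here gcd(10, 31) = 1, so they are coprime.
F(10, 31) = 10·31 - 10 - 31 = 310 - 41 = 269

269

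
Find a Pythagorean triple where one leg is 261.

We need the other leg and hypotenuse such that 261² + x² = c².
Take x = 380, c = 461: 261² + 380² = 68121 + 144400 = 212521 = 461² ✓
Triple: (261, 380, 461)

(261, 380, 461)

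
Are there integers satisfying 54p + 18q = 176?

Step 1: Compute gcd(54, 18).
gcd(54, 18) = 18

Step 2: Check divisibility.
Does 18 divide 176? 176 = 18 x 9 + 14, so no.

By the theorem on linear Diophantine equations, 54p + 18q = 176 has integer solutions if and only if gcd(54, 18) divides 176. Since 18 does not divide 176, no solutions exist.

No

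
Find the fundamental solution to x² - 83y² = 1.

We seek the smallest positive integers (x, y) with x² - 83y² = 1, i.e., x² = 83y² + 1.
Try successive y values:
y = 1: x² = 83·1² + 1 = 84, not a perfect square
y = 2: x² = 83·2² + 1 = 333, not a perfect square
y = 3: x² = 83·3² + 1 = 748, not a perfect square
... continuing the search (or via continued fractions) ...
y = 9: x² = 83·9² + 1 = 6724, x = 82 ✓

Verify: 82² - 83·9² = 6724 - 6723 = 1 ✓

x = 82, y = 9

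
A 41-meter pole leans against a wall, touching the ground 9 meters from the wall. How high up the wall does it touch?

The ladder, wall, and ground form a right triangle with hypotenuse 41 and one leg 9.
By the Pythagorean theorem: h² = 41² - 9² = 1681 - 81 = 1600
h = √1600 = 40 meters

40 meters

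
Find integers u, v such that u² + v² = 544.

We need to find integers u, v > 0 such that u² + v² = 544.
Trying u = 12: v² = 544 - 12² = 544 - 144 = 400
v = 20
Check: 12² + 20² = 144 + 400 = 544 ✓

544 = 12² + 20²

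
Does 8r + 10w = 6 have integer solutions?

Step 1: Compute gcd(8, 10).
gcd(8, 10) = 2

Step 2: Check divisibility.
Does 2 divide 6? 6 = 2 x 3, so yes.

By the theorem on linear Diophantine equations, 8r + 10w = 6 has integer solutions if and only if gcd(8, 10) divides 6. Since 2 | 6, solutions exist.

Yes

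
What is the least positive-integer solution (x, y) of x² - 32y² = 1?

We seek the smallest positive integers (x, y) with x² - 32y² = 1, i.e., x² = 32y² + 1.
Try successive y values:
y = 1: x² = 32·1² + 1 = 33, not a perfect square
y = 2: x² = 32·2² + 1 = 129, not a perfect square
y = 3: x² = 32·3² + 1 = 289, x = 17 ✓

Verify: 17² - 32·3² = 289 - 288 = 1 ✓

x = 17, y = 3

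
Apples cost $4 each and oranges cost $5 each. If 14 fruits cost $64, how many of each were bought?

Let a = apples, o = oranges.
a + o = 14
4a + 5o = 64
Substitute o = 14 - a:
4a + 5(14 - a) = 64
(4 - 5)a = 64 - 70
-1a = -6
a = 6, o = 14 - 6 = 8

Apples: 6, Oranges: 8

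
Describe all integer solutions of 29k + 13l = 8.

Step 1: Compute gcd(29, 13) = 1.
Since 1 divides 8, solutions exist.

Step 2: Find a particular solution using extended Euclidean algorithm.
We get k₀ = -32, l₀ = 72.
Check: 29*-32 + 13*72 = 8 = 8 ✓

Step 3: Write the general solution.
k = -32 + (13/1)t = -32 + 13t
l = 72 - (29/1)t = 72 - 29t
for any integer t.

k = -32 + 13t, l = 72 - 29t for integer t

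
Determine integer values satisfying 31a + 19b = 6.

Step 1: Check solvability.
gcd(31, 19) = 1
Since 1 divides 6, solutions exist.

Step 2: Apply extended Euclidean algorithm to find gcd.
We find integers such that 31*x0 + 19*y0 = 1

Step 3: Scale the particular solution.
Multiply by 6/1 = 6:
a = 48, b = -78

Step 4: Verify.
31*(48) + 19*(-78) = 6 = 6 ✓

a = 48, b = -78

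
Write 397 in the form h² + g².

We need to find integers h, g > 0 such that h² + g² = 397.
Trying h = 6: g² = 397 - 6² = 397 - 36 = 361
g = 19
Check: 6² + 19² = 36 + 361 = 397 ✓

397 = 6² + 19²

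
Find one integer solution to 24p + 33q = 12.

Step 1: Check solvability.
gcd(24, 33) = 3
Since 3 divides 12, solutions exist.

Step 2: Apply extended Euclidean algorithm to find gcd.
We find integers such that 24*x0 + 33*y0 = 3

Step 3: Scale the particular solution.
Multiply by 12/3 = 4:
p = -16, q = 12

Step 4: Verify.
24*(-16) + 33*(12) = 12 = 12 ✓

p = -16, q = 12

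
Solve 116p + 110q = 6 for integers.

Step 1: Check solvability.
gcd(116, 110) = 2
Since 2 divides 6, solutions exist.

Step 2: Apply extended Euclidean algorithm to find gcd.
We find integers such that 116*x0 + 110*y0 = 2

Step 3: Scale the particular solution.
Multiply by 6/2 = 3:
p = -54, q = 57

Step 4: Verify.
116*(-54) + 110*(57) = 6 = 6 ✓

p = -54, q = 57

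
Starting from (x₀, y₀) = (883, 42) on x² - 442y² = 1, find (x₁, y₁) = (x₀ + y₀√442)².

Solutions to x² - Dy² = 1 are generated by powers of (x₀ + y₀√D).
The next solution satisfies x₁ + y₁√442 = (x₀ + y₀√442)², giving:
x₁ = x₀² + 442y₀² = 883² + 442·42² = 779689 + 779688 = 1559377
y₁ = 2x₀y₀ = 2·883·42 = 74172

Verify: 1559377² - 442·74172² = 2431656628129 - 2431656628128 = 1 ✓

x = 1559377, y = 74172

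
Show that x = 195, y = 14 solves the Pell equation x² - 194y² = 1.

Compute x² = 195² = 38025
Compute 194y² = 194·14² = 194·196 = 38024
x² - 194y² = 38025 - 38024 = 1
Since this equals 1, (195, 14) is a solution.

Yes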